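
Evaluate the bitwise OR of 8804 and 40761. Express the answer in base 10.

8804 = 0010001001100100
40761 = 1001111100111001
 OR → 1011111101111101 = 49021

49021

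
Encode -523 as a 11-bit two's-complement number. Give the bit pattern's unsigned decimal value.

1525

523 in 11 bits: 01000001011
Invert: 10111110100
Add 1:  10111110101 = 1525
(Check: 2^11 - 523 = 2048 - 523 = 1525.)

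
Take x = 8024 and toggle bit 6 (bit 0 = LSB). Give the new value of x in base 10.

7960

x = 01111101011000
bit 6 is currently 1; toggle it via x ^ (1 << 6) = x ^ 64
→ 01111100011000 = 7960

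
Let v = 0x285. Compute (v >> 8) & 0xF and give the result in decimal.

v = 001010000101
Shift right by 8: 0010
Mask low 4 bits: 0010 = 2

2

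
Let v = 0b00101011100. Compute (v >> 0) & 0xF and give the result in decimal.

v = 00101011100
Shift right by 0: 00101011100
Mask low 4 bits: 1100 = 12

12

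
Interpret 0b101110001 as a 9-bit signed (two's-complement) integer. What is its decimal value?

pattern = 101110001 (MSB is 1 ⇒ negative)
Invert: 010001110, add 1 → 010001111 = 143, so the value is -143.
(Equivalently: 369 - 2^9 = 369 - 512 = -143.)

-143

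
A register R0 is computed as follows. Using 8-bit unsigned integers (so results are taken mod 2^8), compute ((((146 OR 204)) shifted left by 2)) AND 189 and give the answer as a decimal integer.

146 = 10010010
204 = 11001100
→ OR → 11011110 = 222
→ shifted left by 2 (mod 2^8) → 01111000 = 120
189 = 10111101
→ AND → 00111000 = 56

56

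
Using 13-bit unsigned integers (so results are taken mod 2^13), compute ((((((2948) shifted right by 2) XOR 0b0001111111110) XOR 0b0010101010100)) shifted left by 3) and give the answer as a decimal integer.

2948 = 0101110000100
→ shifted right by 2 → 0001011100001 = 737
0b0001111111110 = 0001111111110
→ XOR → 0000100011111 = 287
0b0010101010100 = 0010101010100
→ XOR → 0010001001011 = 1099
→ shifted left by 3 (mod 2^13) → 0001001011000 = 600

600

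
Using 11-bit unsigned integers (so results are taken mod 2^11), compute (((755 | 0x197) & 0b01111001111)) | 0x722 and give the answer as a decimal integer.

755 = 01011110011
0x197 = 00110010111
→ | → 01111110111 = 1015
0b01111001111 = 01111001111
→ & → 01111000111 = 967
0x722 = 11100100010
→ | → 11111100111 = 2023

2023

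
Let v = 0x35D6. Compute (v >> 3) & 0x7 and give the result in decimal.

v = 11010111010110
Shift right by 3: 11010111010
Mask low 3 bits: 010 = 2

2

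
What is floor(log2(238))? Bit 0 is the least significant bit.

7

238 = 11101110
The topmost 1 is at position 7 (since 2^7 = 128 ≤ 238 < 256).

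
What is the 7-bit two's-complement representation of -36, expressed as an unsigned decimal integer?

92

36 in 7 bits: 0100100
Invert: 1011011
Add 1:  1011100 = 92
(Check: 2^7 - 36 = 128 - 36 = 92.)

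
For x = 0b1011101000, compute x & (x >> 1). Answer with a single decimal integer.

x = 1011101000 = 744
x>>1 = 0101110100
AND  = 0001100000 = 96
(x & (x >> 1) has a 1 wherever x has two consecutive 1 bits.)

96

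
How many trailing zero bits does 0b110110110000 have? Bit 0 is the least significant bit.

0b110110110000 = 110110110000
Trailing zeros: 4, so the lowest set bit is bit 4 (value 16).

4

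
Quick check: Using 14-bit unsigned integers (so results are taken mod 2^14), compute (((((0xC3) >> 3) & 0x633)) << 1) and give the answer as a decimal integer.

0xC3 = 00000011000011
→ >> 3 → 00000000011000 = 24
0x633 = 00011000110011
→ & → 00000000010000 = 16
→ << 1 (mod 2^14) → 00000000100000 = 32

32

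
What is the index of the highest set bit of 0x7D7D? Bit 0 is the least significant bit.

14

0x7D7D = 111110101111101
The topmost 1 is at position 14 (since 2^14 = 16384 ≤ 32125 < 32768).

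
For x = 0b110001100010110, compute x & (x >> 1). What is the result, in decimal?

x = 110001100010110 = 25366
x>>1 = 011000110001011
AND  = 010000100000010 = 8450
(x & (x >> 1) has a 1 wherever x has two consecutive 1 bits.)

8450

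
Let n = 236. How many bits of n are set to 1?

236 = 11101100
Count the 1s: 1 + 1 + 1 + 1 + 1 = 5

5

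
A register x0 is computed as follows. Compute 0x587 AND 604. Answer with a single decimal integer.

0x587 = 10110000111
604 = 01001011100
AND → 00000000100 = 4

4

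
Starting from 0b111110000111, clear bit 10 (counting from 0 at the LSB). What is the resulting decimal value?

2951

x = 111110000111
bit 10 is currently 1; clear it via x & ~(1 << 10) = x & ~1024
→ 101110000111 = 2951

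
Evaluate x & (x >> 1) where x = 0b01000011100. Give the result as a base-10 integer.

12

x = 1000011100 = 540
x>>1 = 0100001110
AND  = 0000001100 = 12
(x & (x >> 1) has a 1 wherever x has two consecutive 1 bits.)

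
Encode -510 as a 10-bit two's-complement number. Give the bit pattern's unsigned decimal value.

510 in 10 bits: 0111111110
Invert: 1000000001
Add 1:  1000000010 = 514
(Check: 2^10 - 510 = 1024 - 510 = 514.)

514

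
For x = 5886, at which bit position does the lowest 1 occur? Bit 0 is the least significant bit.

5886 = 1011011111110
Trailing zeros: 1, so the lowest set bit is bit 1 (value 2).

1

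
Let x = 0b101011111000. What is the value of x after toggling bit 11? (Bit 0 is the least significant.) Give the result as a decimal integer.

x = 101011111000
bit 11 is currently 1; toggle it via x ^ (1 << 11) = x ^ 2048
→ 001011111000 = 760

760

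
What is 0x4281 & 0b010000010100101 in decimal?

0x4281 = 100001010000001
b = 010000010100101
AND → 000000010000001 = 129

129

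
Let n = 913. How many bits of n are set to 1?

913 = 1110010001
Count the 1s: 1 + 1 + 1 + 1 + 1 = 5

5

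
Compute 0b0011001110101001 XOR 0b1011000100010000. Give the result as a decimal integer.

33465

a = 0011001110101001
b = 1011000100010000
XOR → 1000001010111001 = 33465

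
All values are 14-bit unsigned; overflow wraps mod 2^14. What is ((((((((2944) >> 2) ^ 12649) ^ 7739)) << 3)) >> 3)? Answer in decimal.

2944 = 00101110000000
→ >> 2 → 00001011100000 = 736
12649 = 11000101101001
→ ^ → 11001110001001 = 13193
7739 = 01111000111011
→ ^ → 10110110110010 = 11698
→ << 3 (mod 2^14) → 10110110010000 = 11664
→ >> 3 → 00010110110010 = 1458

1458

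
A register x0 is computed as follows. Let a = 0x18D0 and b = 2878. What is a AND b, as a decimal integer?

2064

0x18D0 = 1100011010000
2878 = 0101100111110
AND → 0100000010000 = 2064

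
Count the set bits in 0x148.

3

0x148 = 101001000
Count the 1s: 1 + 1 + 1 = 3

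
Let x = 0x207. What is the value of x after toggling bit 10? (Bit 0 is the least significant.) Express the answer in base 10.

1543

x = 01000000111
bit 10 is currently 0; toggle it via x ^ (1 << 10) = x ^ 1024
→ 11000000111 = 1543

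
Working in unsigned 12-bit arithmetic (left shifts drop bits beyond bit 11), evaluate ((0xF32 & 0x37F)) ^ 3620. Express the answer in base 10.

3350

0xF32 = 111100110010
0x37F = 001101111111
→ & → 001100110010 = 818
3620 = 111000100100
→ ^ → 110100010110 = 3350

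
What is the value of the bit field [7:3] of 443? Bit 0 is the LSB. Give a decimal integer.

v = 0110111011
Shift right by 3: 0110111
Mask low 5 bits: 10111 = 23

23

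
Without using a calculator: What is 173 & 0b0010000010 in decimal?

128

173 = 10101101
b = 10000010
AND → 10000000 = 128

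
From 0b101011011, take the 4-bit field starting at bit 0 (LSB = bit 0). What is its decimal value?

v = 101011011
Shift right by 0: 101011011
Mask low 4 bits: 1011 = 11

11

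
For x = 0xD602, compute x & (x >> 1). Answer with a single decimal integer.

16896

x = 1101011000000010 = 54786
x>>1 = 0110101100000001
AND  = 0100001000000000 = 16896
(x & (x >> 1) has a 1 wherever x has two consecutive 1 bits.)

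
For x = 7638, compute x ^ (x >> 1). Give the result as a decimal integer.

4925

x = 1110111010110 = 7638
x>>1 = 0111011101011
XOR  = 1001100111101 = 4925
(x ^ (x >> 1) gives the standard binary-reflected Gray code of x.)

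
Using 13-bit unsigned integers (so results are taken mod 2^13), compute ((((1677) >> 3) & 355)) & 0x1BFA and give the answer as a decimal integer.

1677 = 0011010001101
→ >> 3 → 0000011010001 = 209
355 = 0000101100011
→ & → 0000001000001 = 65
0x1BFA = 1101111111010
→ & → 0000001000000 = 64

64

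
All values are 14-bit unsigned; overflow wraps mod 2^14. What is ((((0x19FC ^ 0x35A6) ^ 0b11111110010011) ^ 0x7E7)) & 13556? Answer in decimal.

0x19FC = 01100111111100
0x35A6 = 11010110100110
→ ^ → 10110001011010 = 11354
0b11111110010011 = 11111110010011
→ ^ → 01001111001001 = 5065
0x7E7 = 00011111100111
→ ^ → 01010000101110 = 5166
13556 = 11010011110100
→ & → 01010000100100 = 5156

5156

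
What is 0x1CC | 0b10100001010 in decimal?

0x1CC = 00111001100
b = 10100001010
 OR → 10111001110 = 1486

1486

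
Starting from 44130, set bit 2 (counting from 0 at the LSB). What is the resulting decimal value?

x = 1010110001100010
bit 2 is currently 0; set it via x | (1 << 2) = x | 4
→ 1010110001100110 = 44134

44134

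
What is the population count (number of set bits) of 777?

777 = 1100001001
Count the 1s: 1 + 1 + 1 + 1 = 4

4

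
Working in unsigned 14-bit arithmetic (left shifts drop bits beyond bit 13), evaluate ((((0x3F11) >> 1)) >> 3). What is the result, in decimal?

0x3F11 = 11111100010001
→ >> 1 → 01111110001000 = 8072
→ >> 3 → 00001111110001 = 1009

1009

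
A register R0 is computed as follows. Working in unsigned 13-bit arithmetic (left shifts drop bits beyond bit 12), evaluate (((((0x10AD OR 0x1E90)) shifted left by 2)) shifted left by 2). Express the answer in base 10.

0x10AD = 1000010101101
0x1E90 = 1111010010000
→ OR → 1111010111101 = 7869
→ shifted left by 2 (mod 2^13) → 1101011110100 = 6900
→ shifted left by 2 (mod 2^13) → 0101111010000 = 3024

3024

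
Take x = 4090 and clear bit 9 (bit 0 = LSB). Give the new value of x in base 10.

x = 111111111010
bit 9 is currently 1; clear it via x & ~(1 << 9) = x & ~512
→ 110111111010 = 3578

3578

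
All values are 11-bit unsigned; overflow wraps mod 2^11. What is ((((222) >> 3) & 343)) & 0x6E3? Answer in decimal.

222 = 00011011110
→ >> 3 → 00000011011 = 27
343 = 00101010111
→ & → 00000010011 = 19
0x6E3 = 11011100011
→ & → 00000000011 = 3

3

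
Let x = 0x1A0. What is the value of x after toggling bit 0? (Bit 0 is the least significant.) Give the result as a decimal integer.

x = 0110100000
bit 0 is currently 0; toggle it via x ^ (1 << 0) = x ^ 1
→ 0110100001 = 417

417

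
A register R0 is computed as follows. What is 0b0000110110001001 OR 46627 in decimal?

a = 0000110110001001
46627 = 1011011000100011
 OR → 1011111110101011 = 49067

49067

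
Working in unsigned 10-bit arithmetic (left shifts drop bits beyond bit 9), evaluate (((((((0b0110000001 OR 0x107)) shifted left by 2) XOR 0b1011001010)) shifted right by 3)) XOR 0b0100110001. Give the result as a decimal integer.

299

0b0110000001 = 0110000001
0x107 = 0100000111
→ OR → 0110000111 = 391
→ shifted left by 2 (mod 2^10) → 1000011100 = 540
0b1011001010 = 1011001010
→ XOR → 0011010110 = 214
→ shifted right by 3 → 0000011010 = 26
0b0100110001 = 0100110001
→ XOR → 0100101011 = 299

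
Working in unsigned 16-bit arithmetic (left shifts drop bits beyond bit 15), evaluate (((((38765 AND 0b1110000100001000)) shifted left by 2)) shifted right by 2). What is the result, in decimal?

38765 = 1001011101101101
0b1110000100001000 = 1110000100001000
→ AND → 1000000100001000 = 33032
→ shifted left by 2 (mod 2^16) → 0000010000100000 = 1056
→ shifted right by 2 → 0000000100001000 = 264

264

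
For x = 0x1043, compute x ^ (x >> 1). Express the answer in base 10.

x = 1000001000011 = 4163
x>>1 = 0100000100001
XOR  = 1100001100010 = 6242
(x ^ (x >> 1) gives the standard binary-reflected Gray code of x.)

6242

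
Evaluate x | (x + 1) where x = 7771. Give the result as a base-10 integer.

x = 1111001011011 = 7771
x + 1 = 1111001011100
OR    = 1111001011111 = 7775
(x | (x + 1) sets the lowest cleared bit.)

7775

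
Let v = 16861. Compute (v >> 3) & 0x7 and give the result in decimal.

v = 0100000111011101
Shift right by 3: 0100000111011
Mask low 3 bits: 011 = 3

3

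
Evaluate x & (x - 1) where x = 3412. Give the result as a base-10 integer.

x = 110101010100 = 3412
x - 1 = 110101010011
AND   = 110101010000 = 3408
(x & (x - 1) clears the lowest set bit of x.)

3408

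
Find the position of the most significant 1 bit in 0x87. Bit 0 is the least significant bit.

7

0x87 = 10000111
The topmost 1 is at position 7 (since 2^7 = 128 ≤ 135 < 256).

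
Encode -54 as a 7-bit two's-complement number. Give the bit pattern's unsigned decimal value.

54 in 7 bits: 0110110
Invert: 1001001
Add 1:  1001010 = 74
(Check: 2^7 - 54 = 128 - 54 = 74.)

74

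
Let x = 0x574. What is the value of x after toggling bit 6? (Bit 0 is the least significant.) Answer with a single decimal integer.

1332

x = 00010101110100
bit 6 is currently 1; toggle it via x ^ (1 << 6) = x ^ 64
→ 00010100110100 = 1332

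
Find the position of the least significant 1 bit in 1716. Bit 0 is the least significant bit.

2

1716 = 11010110100
Trailing zeros: 2, so the lowest set bit is bit 2 (value 4).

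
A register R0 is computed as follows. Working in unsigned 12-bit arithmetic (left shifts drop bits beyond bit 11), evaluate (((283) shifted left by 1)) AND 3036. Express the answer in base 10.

532

283 = 000100011011
→ shifted left by 1 (mod 2^12) → 001000110110 = 566
3036 = 101111011100
→ AND → 001000010100 = 532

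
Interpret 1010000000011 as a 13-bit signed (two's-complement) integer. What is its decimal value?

-3069

pattern = 1010000000011 (MSB is 1 ⇒ negative)
Invert: 0101111111100, add 1 → 0101111111101 = 3069, so the value is -3069.
(Equivalently: 5123 - 2^13 = 5123 - 8192 = -3069.)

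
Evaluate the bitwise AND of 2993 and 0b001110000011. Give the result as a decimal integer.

2993 = 101110110001
b = 001110000011
AND → 001110000001 = 897

897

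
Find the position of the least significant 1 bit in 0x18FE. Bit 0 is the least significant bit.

0x18FE = 1100011111110
Trailing zeros: 1, so the lowest set bit is bit 1 (value 2).

1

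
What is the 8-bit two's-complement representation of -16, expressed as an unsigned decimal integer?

240

16 in 8 bits: 00010000
Invert: 11101111
Add 1:  11110000 = 240
(Check: 2^8 - 16 = 256 - 16 = 240.)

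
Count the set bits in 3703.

9

3703 = 111001110111
Count the 1s: 1 + 1 + 1 + 1 + 1 + 1 + 1 + 1 + 1 = 9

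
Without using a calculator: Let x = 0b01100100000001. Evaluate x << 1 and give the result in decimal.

12802

x = 01100100000001
shift left by 1 → 11001000000010 = 12802
(equivalently, 6401 × 2^1 = 6401 × 2)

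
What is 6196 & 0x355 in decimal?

6196 = 1100000110100
0x355 = 0001101010101
AND → 0000000010100 = 20

20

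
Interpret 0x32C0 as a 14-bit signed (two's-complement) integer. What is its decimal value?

pattern = 11001011000000 (MSB is 1 ⇒ negative)
Invert: 00110100111111, add 1 → 00110101000000 = 3392, so the value is -3392.
(Equivalently: 12992 - 2^14 = 12992 - 16384 = -3392.)

-3392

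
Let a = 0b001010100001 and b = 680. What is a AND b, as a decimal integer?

672

a = 1010100001
680 = 1010101000
AND → 1010100000 = 672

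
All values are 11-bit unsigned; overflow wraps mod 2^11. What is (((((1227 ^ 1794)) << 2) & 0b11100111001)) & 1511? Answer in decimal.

1312

1227 = 10011001011
1794 = 11100000010
→ ^ → 01111001001 = 969
→ << 2 (mod 2^11) → 11100100100 = 1828
0b11100111001 = 11100111001
→ & → 11100100000 = 1824
1511 = 10111100111
→ & → 10100100000 = 1312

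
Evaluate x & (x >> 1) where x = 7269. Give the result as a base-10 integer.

3104

x = 1110001100101 = 7269
x>>1 = 0111000110010
AND  = 0110000100000 = 3104
(x & (x >> 1) has a 1 wherever x has two consecutive 1 bits.)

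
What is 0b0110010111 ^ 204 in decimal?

a = 110010111
204 = 011001100
XOR → 101011011 = 347

347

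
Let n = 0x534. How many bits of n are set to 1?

0x534 = 10100110100
Count the 1s: 1 + 1 + 1 + 1 + 1 = 5

5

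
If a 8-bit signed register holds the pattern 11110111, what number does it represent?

-9

pattern = 11110111 (MSB is 1 ⇒ negative)
Invert: 00001000, add 1 → 00001001 = 9, so the value is -9.
(Equivalently: 247 - 2^8 = 247 - 256 = -9.)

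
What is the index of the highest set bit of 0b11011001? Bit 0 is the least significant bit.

0b11011001 = 11011001
The topmost 1 is at position 7 (since 2^7 = 128 ≤ 217 < 256).

7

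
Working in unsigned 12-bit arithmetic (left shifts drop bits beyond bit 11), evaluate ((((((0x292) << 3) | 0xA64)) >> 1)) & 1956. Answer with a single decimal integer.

1824

0x292 = 001010010010
→ << 3 (mod 2^12) → 010010010000 = 1168
0xA64 = 101001100100
→ | → 111011110100 = 3828
→ >> 1 → 011101111010 = 1914
1956 = 011110100100
→ & → 011100100000 = 1824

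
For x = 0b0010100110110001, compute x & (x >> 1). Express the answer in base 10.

x = 10100110110001 = 10673
x>>1 = 01010011011000
AND  = 00000010010000 = 144
(x & (x >> 1) has a 1 wherever x has two consecutive 1 bits.)

144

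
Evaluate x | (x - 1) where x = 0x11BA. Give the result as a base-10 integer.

4539

x = 1000110111010 = 4538
x - 1 = 1000110111001
OR    = 1000110111011 = 4539
(x | (x - 1) sets all bits below the lowest set bit.)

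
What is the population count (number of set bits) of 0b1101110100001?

7

n = 1101110100001
Count the 1s: 1 + 1 + 1 + 1 + 1 + 1 + 1 = 7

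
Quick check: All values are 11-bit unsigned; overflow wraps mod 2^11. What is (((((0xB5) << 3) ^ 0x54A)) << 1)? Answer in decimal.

452

0xB5 = 00010110101
→ << 3 (mod 2^11) → 10110101000 = 1448
0x54A = 10101001010
→ ^ → 00011100010 = 226
→ << 1 (mod 2^11) → 00111000100 = 452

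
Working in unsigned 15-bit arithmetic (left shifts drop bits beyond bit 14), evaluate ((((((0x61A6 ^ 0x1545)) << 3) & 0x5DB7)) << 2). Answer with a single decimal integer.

5184

0x61A6 = 110000110100110
0x1545 = 001010101000101
→ ^ → 111010011100011 = 29923
→ << 3 (mod 2^15) → 010011100011000 = 10008
0x5DB7 = 101110110110111
→ & → 000010100010000 = 1296
→ << 2 (mod 2^15) → 001010001000000 = 5184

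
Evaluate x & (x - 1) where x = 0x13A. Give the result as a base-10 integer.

312

x = 100111010 = 314
x - 1 = 100111001
AND   = 100111000 = 312
(x & (x - 1) clears the lowest set bit of x.)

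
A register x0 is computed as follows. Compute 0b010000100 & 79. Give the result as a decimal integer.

a = 10000100
79 = 01001111
AND → 00000100 = 4

4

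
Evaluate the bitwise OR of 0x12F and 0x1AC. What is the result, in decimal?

0x12F = 100101111
0x1AC = 110101100
 OR → 110101111 = 431

431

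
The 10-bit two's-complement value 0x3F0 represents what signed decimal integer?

pattern = 1111110000 (MSB is 1 ⇒ negative)
Invert: 0000001111, add 1 → 0000010000 = 16, so the value is -16.
(Equivalently: 1008 - 2^10 = 1008 - 1024 = -16.)

-16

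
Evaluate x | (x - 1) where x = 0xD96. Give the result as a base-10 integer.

x = 110110010110 = 3478
x - 1 = 110110010101
OR    = 110110010111 = 3479
(x | (x - 1) sets all bits below the lowest set bit.)

3479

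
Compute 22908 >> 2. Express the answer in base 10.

22908 = 101100101111100
shift right by 2 → 001011001011111 = 5727
(equivalently, floor(22908 / 4))

5727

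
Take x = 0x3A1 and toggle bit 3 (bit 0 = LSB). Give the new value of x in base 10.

937

x = 01110100001
bit 3 is currently 0; toggle it via x ^ (1 << 3) = x ^ 8
→ 01110101001 = 937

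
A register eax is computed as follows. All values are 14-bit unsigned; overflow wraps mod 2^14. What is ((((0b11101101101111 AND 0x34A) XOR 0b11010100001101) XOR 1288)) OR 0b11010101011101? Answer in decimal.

14175

0b11101101101111 = 11101101101111
0x34A = 00001101001010
→ AND → 00001101001010 = 842
0b11010100001101 = 11010100001101
→ XOR → 11011001000111 = 13895
1288 = 00010100001000
→ XOR → 11001101001111 = 13135
0b11010101011101 = 11010101011101
→ OR → 11011101011111 = 14175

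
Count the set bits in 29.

29 = 11101
Count the 1s: 1 + 1 + 1 + 1 = 4

4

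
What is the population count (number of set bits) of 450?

450 = 111000010
Count the 1s: 1 + 1 + 1 + 1 = 4

4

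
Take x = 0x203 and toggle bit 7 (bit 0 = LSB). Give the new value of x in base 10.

x = 01000000011
bit 7 is currently 0; toggle it via x ^ (1 << 7) = x ^ 128
→ 01010000011 = 643

643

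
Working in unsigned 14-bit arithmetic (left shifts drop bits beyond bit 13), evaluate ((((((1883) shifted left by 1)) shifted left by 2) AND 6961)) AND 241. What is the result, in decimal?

16

1883 = 00011101011011
→ shifted left by 1 (mod 2^14) → 00111010110110 = 3766
→ shifted left by 2 (mod 2^14) → 11101011011000 = 15064
6961 = 01101100110001
→ AND → 01101000010000 = 6672
241 = 00000011110001
→ AND → 00000000010000 = 16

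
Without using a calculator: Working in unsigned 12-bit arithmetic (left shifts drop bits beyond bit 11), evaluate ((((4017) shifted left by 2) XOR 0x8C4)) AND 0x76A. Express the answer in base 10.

1536

4017 = 111110110001
→ shifted left by 2 (mod 2^12) → 111011000100 = 3780
0x8C4 = 100011000100
→ XOR → 011000000000 = 1536
0x76A = 011101101010
→ AND → 011000000000 = 1536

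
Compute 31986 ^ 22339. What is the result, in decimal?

31986 = 111110011110010
22339 = 101011101000011
XOR → 010101110110001 = 11185

11185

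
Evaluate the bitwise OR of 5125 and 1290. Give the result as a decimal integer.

5125 = 1010000000101
1290 = 0010100001010
 OR → 1010100001111 = 5391

5391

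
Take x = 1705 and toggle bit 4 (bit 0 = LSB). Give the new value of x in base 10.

x = 011010101001
bit 4 is currently 0; toggle it via x ^ (1 << 4) = x ^ 16
→ 011010111001 = 1721

1721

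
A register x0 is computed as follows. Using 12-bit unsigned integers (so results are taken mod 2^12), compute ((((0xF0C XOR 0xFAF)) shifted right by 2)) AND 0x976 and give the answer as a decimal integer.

0xF0C = 111100001100
0xFAF = 111110101111
→ XOR → 000010100011 = 163
→ shifted right by 2 → 000000101000 = 40
0x976 = 100101110110
→ AND → 000000100000 = 32

32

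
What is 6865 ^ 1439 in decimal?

8014

6865 = 1101011010001
1439 = 0010110011111
XOR → 1111101001110 = 8014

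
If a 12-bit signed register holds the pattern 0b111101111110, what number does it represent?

pattern = 111101111110 (MSB is 1 ⇒ negative)
Invert: 000010000001, add 1 → 000010000010 = 130, so the value is -130.
(Equivalently: 3966 - 2^12 = 3966 - 4096 = -130.)

-130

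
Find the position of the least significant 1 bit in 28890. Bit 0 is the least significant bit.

1

28890 = 111000011011010
Trailing zeros: 1, so the lowest set bit is bit 1 (value 2).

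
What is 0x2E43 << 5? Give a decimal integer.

378976

0x2E43 = 0000010111001000011
shift left by 5 → 1011100100001100000 = 378976
(equivalently, 11843 × 2^5 = 11843 × 32)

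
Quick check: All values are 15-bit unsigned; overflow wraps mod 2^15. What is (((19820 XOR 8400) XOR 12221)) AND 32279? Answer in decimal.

19820 = 100110101101100
8400 = 010000011010000
→ XOR → 110110110111100 = 28092
12221 = 010111110111101
→ XOR → 100001000000001 = 16897
32279 = 111111000010111
→ AND → 100001000000001 = 16897

16897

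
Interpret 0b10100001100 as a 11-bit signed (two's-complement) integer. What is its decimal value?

pattern = 10100001100 (MSB is 1 ⇒ negative)
Invert: 01011110011, add 1 → 01011110100 = 756, so the value is -756.
(Equivalently: 1292 - 2^11 = 1292 - 2048 = -756.)

-756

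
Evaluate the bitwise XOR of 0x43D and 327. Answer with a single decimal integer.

0x43D = 10000111101
327 = 00101000111
XOR → 10101111010 = 1402

1402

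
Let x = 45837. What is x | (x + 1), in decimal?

45839

x = 1011001100001101 = 45837
x + 1 = 1011001100001110
OR    = 1011001100001111 = 45839
(x | (x + 1) sets the lowest cleared bit.)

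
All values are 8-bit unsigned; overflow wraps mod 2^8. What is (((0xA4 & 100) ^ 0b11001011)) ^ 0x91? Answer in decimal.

126

0xA4 = 10100100
100 = 01100100
→ & → 00100100 = 36
0b11001011 = 11001011
→ ^ → 11101111 = 239
0x91 = 10010001
→ ^ → 01111110 = 126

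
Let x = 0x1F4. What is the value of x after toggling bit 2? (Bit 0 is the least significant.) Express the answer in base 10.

496

x = 111110100
bit 2 is currently 1; toggle it via x ^ (1 << 2) = x ^ 4
→ 111110000 = 496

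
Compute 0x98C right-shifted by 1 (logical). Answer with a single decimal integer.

0x98C = 100110001100
shift right by 1 → 010011000110 = 1222
(equivalently, floor(2444 / 2))

1222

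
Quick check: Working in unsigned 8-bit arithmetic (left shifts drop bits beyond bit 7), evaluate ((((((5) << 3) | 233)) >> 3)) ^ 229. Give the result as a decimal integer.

5 = 00000101
→ << 3 (mod 2^8) → 00101000 = 40
233 = 11101001
→ | → 11101001 = 233
→ >> 3 → 00011101 = 29
229 = 11100101
→ ^ → 11111000 = 248

248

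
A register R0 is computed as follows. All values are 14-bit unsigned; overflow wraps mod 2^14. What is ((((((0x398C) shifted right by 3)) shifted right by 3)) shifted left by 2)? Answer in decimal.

920

0x398C = 11100110001100
→ shifted right by 3 → 00011100110001 = 1841
→ shifted right by 3 → 00000011100110 = 230
→ shifted left by 2 (mod 2^14) → 00001110011000 = 920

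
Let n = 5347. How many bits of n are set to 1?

7

5347 = 1010011100011
Count the 1s: 1 + 1 + 1 + 1 + 1 + 1 + 1 = 7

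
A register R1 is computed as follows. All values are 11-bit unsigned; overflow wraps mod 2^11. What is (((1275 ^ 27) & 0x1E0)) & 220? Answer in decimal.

192

1275 = 10011111011
27 = 00000011011
→ ^ → 10011100000 = 1248
0x1E0 = 00111100000
→ & → 00011100000 = 224
220 = 00011011100
→ & → 00011000000 = 192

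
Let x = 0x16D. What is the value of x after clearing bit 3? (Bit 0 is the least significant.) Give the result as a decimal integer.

x = 0000101101101
bit 3 is currently 1; clear it via x & ~(1 << 3) = x & ~8
→ 0000101100101 = 357

357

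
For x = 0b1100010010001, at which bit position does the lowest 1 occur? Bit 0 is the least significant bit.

0b1100010010001 = 1100010010001
Trailing zeros: 0, so the lowest set bit is bit 0 (value 1).

0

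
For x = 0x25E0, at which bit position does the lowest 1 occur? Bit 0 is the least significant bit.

0x25E0 = 10010111100000
Trailing zeros: 5, so the lowest set bit is bit 5 (value 32).

5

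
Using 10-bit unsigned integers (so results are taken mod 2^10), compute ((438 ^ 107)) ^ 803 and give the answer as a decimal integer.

766

438 = 0110110110
107 = 0001101011
→ ^ → 0111011101 = 477
803 = 1100100011
→ ^ → 1011111110 = 766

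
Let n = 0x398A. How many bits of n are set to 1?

0x398A = 11100110001010
Count the 1s: 1 + 1 + 1 + 1 + 1 + 1 + 1 = 7

7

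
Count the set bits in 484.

484 = 111100100
Count the 1s: 1 + 1 + 1 + 1 + 1 = 5

5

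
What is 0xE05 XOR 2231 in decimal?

0xE05 = 111000000101
2231 = 100010110111
XOR → 011010110010 = 1714

1714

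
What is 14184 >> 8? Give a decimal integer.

55

14184 = 11011101101000
shift right by 8 → 00000000110111 = 55
(equivalently, floor(14184 / 256))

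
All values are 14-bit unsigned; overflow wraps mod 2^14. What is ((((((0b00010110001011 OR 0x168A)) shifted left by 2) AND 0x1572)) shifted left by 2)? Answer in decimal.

4224

0b00010110001011 = 00010110001011
0x168A = 01011010001010
→ OR → 01011110001011 = 6027
→ shifted left by 2 (mod 2^14) → 01111000101100 = 7724
0x1572 = 01010101110010
→ AND → 01010000100000 = 5152
→ shifted left by 2 (mod 2^14) → 01000010000000 = 4224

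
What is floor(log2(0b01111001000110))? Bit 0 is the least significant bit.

0b01111001000110 = 1111001000110
The topmost 1 is at position 12 (since 2^12 = 4096 ≤ 7750 < 8192).

12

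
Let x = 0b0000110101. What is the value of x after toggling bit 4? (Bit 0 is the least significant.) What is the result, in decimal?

x = 0000110101
bit 4 is currently 1; toggle it via x ^ (1 << 4) = x ^ 16
→ 0000100101 = 37

37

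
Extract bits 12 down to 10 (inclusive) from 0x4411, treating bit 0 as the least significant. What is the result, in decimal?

1

v = 100010000010001
Shift right by 10: 10001
Mask low 3 bits: 001 = 1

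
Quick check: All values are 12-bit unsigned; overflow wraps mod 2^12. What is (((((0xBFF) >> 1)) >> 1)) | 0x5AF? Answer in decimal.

2047

0xBFF = 101111111111
→ >> 1 → 010111111111 = 1535
→ >> 1 → 001011111111 = 767
0x5AF = 010110101111
→ | → 011111111111 = 2047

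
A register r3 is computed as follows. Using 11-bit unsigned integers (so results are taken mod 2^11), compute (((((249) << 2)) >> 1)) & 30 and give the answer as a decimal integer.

249 = 00011111001
→ << 2 (mod 2^11) → 01111100100 = 996
→ >> 1 → 00111110010 = 498
30 = 00000011110
→ & → 00000010010 = 18

18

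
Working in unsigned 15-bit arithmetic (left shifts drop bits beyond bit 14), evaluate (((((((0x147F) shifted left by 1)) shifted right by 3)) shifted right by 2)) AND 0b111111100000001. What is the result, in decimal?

0x147F = 001010001111111
→ shifted left by 1 (mod 2^15) → 010100011111110 = 10494
→ shifted right by 3 → 000010100011111 = 1311
→ shifted right by 2 → 000000101000111 = 327
0b111111100000001 = 111111100000001
→ AND → 000000100000001 = 257

257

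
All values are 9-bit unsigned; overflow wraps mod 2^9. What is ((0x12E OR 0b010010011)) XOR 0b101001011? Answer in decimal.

0x12E = 100101110
0b010010011 = 010010011
→ OR → 110111111 = 447
0b101001011 = 101001011
→ XOR → 011110100 = 244

244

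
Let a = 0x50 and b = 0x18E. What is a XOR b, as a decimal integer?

478

0x50 = 001010000
0x18E = 110001110
XOR → 111011110 = 478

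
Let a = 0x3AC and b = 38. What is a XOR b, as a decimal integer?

906

0x3AC = 1110101100
38 = 0000100110
XOR → 1110001010 = 906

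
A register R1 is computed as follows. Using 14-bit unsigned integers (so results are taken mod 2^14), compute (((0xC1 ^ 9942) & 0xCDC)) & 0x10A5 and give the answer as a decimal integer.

0xC1 = 00000011000001
9942 = 10011011010110
→ ^ → 10011000010111 = 9751
0xCDC = 00110011011100
→ & → 00010000010100 = 1044
0x10A5 = 01000010100101
→ & → 00000000000100 = 4

4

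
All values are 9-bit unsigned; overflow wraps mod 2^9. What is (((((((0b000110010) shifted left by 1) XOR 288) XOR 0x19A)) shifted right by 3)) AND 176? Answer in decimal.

16

0b000110010 = 000110010
→ shifted left by 1 (mod 2^9) → 001100100 = 100
288 = 100100000
→ XOR → 101000100 = 324
0x19A = 110011010
→ XOR → 011011110 = 222
→ shifted right by 3 → 000011011 = 27
176 = 010110000
→ AND → 000010000 = 16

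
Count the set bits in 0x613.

0x613 = 11000010011
Count the 1s: 1 + 1 + 1 + 1 + 1 = 5

5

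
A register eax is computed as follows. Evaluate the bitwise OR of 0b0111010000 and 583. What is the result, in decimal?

983

a = 0111010000
583 = 1001000111
 OR → 1111010111 = 983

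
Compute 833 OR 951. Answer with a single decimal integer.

1015

833 = 1101000001
951 = 1110110111
 OR → 1111110111 = 1015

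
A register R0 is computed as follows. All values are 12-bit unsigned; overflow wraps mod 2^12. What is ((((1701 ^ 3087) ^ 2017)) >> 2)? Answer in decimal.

1701 = 011010100101
3087 = 110000001111
→ ^ → 101010101010 = 2730
2017 = 011111100001
→ ^ → 110101001011 = 3403
→ >> 2 → 001101010010 = 850

850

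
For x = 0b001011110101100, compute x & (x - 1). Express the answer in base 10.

6056

x = 1011110101100 = 6060
x - 1 = 1011110101011
AND   = 1011110101000 = 6056
(x & (x - 1) clears the lowest set bit of x.)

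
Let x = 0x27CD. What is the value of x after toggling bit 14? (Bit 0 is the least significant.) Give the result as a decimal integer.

x = 0010011111001101
bit 14 is currently 0; toggle it via x ^ (1 << 14) = x ^ 16384
→ 0110011111001101 = 26573

26573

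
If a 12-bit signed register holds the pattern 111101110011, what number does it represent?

pattern = 111101110011 (MSB is 1 ⇒ negative)
Invert: 000010001100, add 1 → 000010001101 = 141, so the value is -141.
(Equivalently: 3955 - 2^12 = 3955 - 4096 = -141.)

-141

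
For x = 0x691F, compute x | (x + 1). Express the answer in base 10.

x = 110100100011111 = 26911
x + 1 = 110100100100000
OR    = 110100100111111 = 26943
(x | (x + 1) sets the lowest cleared bit.)

26943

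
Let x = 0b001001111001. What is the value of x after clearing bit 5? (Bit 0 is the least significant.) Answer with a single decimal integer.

x = 001001111001
bit 5 is currently 1; clear it via x & ~(1 << 5) = x & ~32
→ 001001011001 = 601

601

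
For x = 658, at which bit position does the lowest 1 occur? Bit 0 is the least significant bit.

658 = 1010010010
Trailing zeros: 1, so the lowest set bit is bit 1 (value 2).

1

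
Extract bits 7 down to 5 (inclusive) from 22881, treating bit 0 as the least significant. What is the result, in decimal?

v = 101100101100001
Shift right by 5: 1011001011
Mask low 3 bits: 011 = 3

3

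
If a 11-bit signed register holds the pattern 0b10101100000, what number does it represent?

-672

pattern = 10101100000 (MSB is 1 ⇒ negative)
Invert: 01010011111, add 1 → 01010100000 = 672, so the value is -672.
(Equivalently: 1376 - 2^11 = 1376 - 2048 = -672.)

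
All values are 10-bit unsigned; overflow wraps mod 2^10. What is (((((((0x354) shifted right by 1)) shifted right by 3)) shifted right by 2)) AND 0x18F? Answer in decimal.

0x354 = 1101010100
→ shifted right by 1 → 0110101010 = 426
→ shifted right by 3 → 0000110101 = 53
→ shifted right by 2 → 0000001101 = 13
0x18F = 0110001111
→ AND → 0000001101 = 13

13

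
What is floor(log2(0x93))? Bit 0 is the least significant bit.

0x93 = 10010011
The topmost 1 is at position 7 (since 2^7 = 128 ≤ 147 < 256).

7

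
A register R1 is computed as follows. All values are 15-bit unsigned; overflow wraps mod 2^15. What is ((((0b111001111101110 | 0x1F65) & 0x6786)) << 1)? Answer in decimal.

0b111001111101110 = 111001111101110
0x1F65 = 001111101100101
→ | → 111111111101111 = 32751
0x6786 = 110011110000110
→ & → 110011110000110 = 26502
→ << 1 (mod 2^15) → 100111100001100 = 20236

20236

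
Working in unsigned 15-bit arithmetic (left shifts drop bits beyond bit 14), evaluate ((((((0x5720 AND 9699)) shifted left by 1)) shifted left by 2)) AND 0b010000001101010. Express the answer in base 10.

8192

0x5720 = 101011100100000
9699 = 010010111100011
→ AND → 000010100100000 = 1312
→ shifted left by 1 (mod 2^15) → 000101001000000 = 2624
→ shifted left by 2 (mod 2^15) → 010100100000000 = 10496
0b010000001101010 = 010000001101010
→ AND → 010000000000000 = 8192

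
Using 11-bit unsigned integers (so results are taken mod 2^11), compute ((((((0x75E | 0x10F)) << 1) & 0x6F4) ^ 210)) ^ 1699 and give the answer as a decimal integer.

197

0x75E = 11101011110
0x10F = 00100001111
→ | → 11101011111 = 1887
→ << 1 (mod 2^11) → 11010111110 = 1726
0x6F4 = 11011110100
→ & → 11010110100 = 1716
210 = 00011010010
→ ^ → 11001100110 = 1638
1699 = 11010100011
→ ^ → 00011000101 = 197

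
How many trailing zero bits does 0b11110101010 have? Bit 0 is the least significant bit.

1

0b11110101010 = 11110101010
Trailing zeros: 1, so the lowest set bit is bit 1 (value 2).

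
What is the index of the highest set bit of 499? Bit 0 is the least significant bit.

8

499 = 111110011
The topmost 1 is at position 8 (since 2^8 = 256 ≤ 499 < 512).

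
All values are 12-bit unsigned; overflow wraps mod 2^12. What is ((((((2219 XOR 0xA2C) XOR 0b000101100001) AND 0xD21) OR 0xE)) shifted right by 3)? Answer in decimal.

37

2219 = 100010101011
0xA2C = 101000101100
→ XOR → 001010000111 = 647
0b000101100001 = 000101100001
→ XOR → 001111100110 = 998
0xD21 = 110100100001
→ AND → 000100100000 = 288
0xE = 000000001110
→ OR → 000100101110 = 302
→ shifted right by 3 → 000000100101 = 37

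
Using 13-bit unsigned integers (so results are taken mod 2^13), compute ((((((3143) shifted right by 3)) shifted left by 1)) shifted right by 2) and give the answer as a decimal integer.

196

3143 = 0110001000111
→ shifted right by 3 → 0000110001000 = 392
→ shifted left by 1 (mod 2^13) → 0001100010000 = 784
→ shifted right by 2 → 0000011000100 = 196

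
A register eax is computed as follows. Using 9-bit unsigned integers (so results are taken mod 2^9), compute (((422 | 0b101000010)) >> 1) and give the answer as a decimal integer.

422 = 110100110
0b101000010 = 101000010
→ | → 111100110 = 486
→ >> 1 → 011110011 = 243

243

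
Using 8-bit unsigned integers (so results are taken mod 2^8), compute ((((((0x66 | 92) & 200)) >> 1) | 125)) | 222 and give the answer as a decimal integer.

255

0x66 = 01100110
92 = 01011100
→ | → 01111110 = 126
200 = 11001000
→ & → 01001000 = 72
→ >> 1 → 00100100 = 36
125 = 01111101
→ | → 01111101 = 125
222 = 11011110
→ | → 11111111 = 255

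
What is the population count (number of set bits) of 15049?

8

15049 = 11101011001001
Count the 1s: 1 + 1 + 1 + 1 + 1 + 1 + 1 + 1 = 8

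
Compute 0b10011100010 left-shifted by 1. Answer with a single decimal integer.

x = 010011100010
shift left by 1 → 100111000100 = 2500
(equivalently, 1250 × 2^1 = 1250 × 2)

2500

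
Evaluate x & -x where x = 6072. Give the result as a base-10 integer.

8

x = 1011110111000 = 6072
-x (two's complement) = …0100001001000
AND   = 0000000001000 = 8
(x & -x isolates the lowest set bit of x.)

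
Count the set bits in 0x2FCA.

0x2FCA = 10111111001010
Count the 1s: 1 + 1 + 1 + 1 + 1 + 1 + 1 + 1 + 1 = 9

9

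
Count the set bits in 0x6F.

0x6F = 1101111
Count the 1s: 1 + 1 + 1 + 1 + 1 + 1 = 6

6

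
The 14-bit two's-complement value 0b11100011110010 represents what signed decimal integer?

pattern = 11100011110010 (MSB is 1 ⇒ negative)
Invert: 00011100001101, add 1 → 00011100001110 = 1806, so the value is -1806.
(Equivalently: 14578 - 2^14 = 14578 - 16384 = -1806.)

-1806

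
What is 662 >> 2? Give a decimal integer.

662 = 1010010110
shift right by 2 → 0010100101 = 165
(equivalently, floor(662 / 4))

165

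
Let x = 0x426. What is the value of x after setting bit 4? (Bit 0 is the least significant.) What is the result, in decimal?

x = 0010000100110
bit 4 is currently 0; set it via x | (1 << 4) = x | 16
→ 0010000110110 = 1078

1078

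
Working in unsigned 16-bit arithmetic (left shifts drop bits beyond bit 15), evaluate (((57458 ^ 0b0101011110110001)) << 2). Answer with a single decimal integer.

57100

57458 = 1110000001110010
0b0101011110110001 = 0101011110110001
→ ^ → 1011011111000011 = 47043
→ << 2 (mod 2^16) → 1101111100001100 = 57100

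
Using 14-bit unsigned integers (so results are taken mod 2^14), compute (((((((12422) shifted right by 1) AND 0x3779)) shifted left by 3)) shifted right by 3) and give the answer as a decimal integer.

12422 = 11000010000110
→ shifted right by 1 → 01100001000011 = 6211
0x3779 = 11011101111001
→ AND → 01000001000001 = 4161
→ shifted left by 3 (mod 2^14) → 00001000001000 = 520
→ shifted right by 3 → 00000001000001 = 65

65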